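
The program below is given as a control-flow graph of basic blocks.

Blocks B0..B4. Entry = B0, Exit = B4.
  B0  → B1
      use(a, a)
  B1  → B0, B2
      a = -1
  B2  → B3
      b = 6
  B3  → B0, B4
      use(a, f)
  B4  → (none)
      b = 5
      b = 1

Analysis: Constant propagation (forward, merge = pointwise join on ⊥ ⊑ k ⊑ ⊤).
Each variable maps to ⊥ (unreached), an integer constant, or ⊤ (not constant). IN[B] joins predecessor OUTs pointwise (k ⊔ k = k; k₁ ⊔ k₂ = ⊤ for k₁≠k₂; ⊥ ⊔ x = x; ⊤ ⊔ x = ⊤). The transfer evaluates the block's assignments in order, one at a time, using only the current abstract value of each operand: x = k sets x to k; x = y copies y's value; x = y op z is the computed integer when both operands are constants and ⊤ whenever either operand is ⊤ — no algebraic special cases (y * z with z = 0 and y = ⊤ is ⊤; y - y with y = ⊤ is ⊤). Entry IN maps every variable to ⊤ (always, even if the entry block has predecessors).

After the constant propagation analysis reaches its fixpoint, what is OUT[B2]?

Per-block solution:
  B0:  IN=(all ⊤)  OUT=(all ⊤)
  B1:  IN=(all ⊤)  OUT={a:-1; rest ⊤}
  B2:  IN={a:-1; rest ⊤}  OUT={a:-1, b:6; rest ⊤}
  B3:  IN={a:-1, b:6; rest ⊤}  OUT={a:-1, b:6; rest ⊤}
  B4:  IN={a:-1, b:6; rest ⊤}  OUT={a:-1, b:1; rest ⊤}

Merge at B2: IN[B2] = OUT[B1] = {a: -1, b: ⊤, c: ⊤, d: ⊤, e: ⊤, f: ⊤}
Applying B2's transfer function to that IN value gives OUT[B2] (row B2 above).

Answer: {a: -1, b: 6, c: ⊤, d: ⊤, e: ⊤, f: ⊤}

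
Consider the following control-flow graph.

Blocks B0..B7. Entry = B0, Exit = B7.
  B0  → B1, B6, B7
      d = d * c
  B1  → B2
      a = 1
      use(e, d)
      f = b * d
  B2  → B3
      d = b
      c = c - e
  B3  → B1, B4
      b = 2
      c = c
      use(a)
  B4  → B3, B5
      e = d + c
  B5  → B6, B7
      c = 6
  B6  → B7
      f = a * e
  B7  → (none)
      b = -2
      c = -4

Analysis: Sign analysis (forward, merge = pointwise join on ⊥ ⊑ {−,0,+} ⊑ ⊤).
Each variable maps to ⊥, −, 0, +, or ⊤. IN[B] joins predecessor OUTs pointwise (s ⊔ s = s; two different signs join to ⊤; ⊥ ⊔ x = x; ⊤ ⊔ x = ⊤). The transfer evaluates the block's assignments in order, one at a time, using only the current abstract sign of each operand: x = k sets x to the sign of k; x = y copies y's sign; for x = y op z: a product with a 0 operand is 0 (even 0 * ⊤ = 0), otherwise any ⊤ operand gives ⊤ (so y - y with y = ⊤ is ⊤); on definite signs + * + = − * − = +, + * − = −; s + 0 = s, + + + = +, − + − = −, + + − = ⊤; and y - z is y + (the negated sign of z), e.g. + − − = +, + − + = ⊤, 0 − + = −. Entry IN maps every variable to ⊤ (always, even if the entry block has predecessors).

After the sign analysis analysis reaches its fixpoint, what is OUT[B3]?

Answer: {a: +, b: +, c: ⊤, d: ⊤, e: ⊤, f: ⊤}

Trace:
Per-block solution:
  B0: | IN=(all ⊤) | OUT=(all ⊤)
  B1: | IN=(all ⊤) | OUT={a:+; rest ⊤}
  B2: | IN={a:+; rest ⊤} | OUT={a:+; rest ⊤}
  B3: | IN={a:+; rest ⊤} | OUT={a:+, b:+; rest ⊤}
  B4: | IN={a:+, b:+; rest ⊤} | OUT={a:+, b:+; rest ⊤}
  B5: | IN={a:+, b:+; rest ⊤} | OUT={a:+, b:+, c:+; rest ⊤}
  B6: | IN=(all ⊤) | OUT=(all ⊤)
  B7: | IN=(all ⊤) | OUT={b:-, c:-; rest ⊤}

Merge at B3: IN[B3] = OUT[B2] ⊔ OUT[B4] = {a: +, b: ⊤, c: ⊤, d: ⊤, e: ⊤, f: ⊤}
Applying B3's transfer function to that IN value gives OUT[B3] (row B3 above).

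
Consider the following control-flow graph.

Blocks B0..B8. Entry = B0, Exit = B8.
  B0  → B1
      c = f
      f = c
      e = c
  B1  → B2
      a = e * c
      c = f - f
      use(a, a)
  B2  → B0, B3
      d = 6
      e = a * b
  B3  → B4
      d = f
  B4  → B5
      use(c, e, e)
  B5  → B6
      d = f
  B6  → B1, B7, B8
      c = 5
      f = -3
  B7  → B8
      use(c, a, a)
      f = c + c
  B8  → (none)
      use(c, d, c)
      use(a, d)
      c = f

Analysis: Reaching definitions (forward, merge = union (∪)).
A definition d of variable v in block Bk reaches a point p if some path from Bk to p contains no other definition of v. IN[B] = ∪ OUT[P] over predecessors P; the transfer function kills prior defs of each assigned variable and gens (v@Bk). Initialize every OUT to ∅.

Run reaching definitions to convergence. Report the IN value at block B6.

Answer: {a@B1, c@B1, d@B5, e@B2, f@B0, f@B6}

Trace:
Fixpoint table:
  B0:  IN={a@B1, c@B1, d@B2, e@B2, f@B0, f@B6}  OUT={a@B1, c@B0, d@B2, e@B0, f@B0}
  B1:  IN={a@B1, c@B0, c@B6, d@B2, d@B5, e@B0, e@B2, f@B0, f@B6}  OUT={a@B1, c@B1, d@B2, d@B5, e@B0, e@B2, f@B0, f@B6}
  B2:  IN={a@B1, c@B1, d@B2, d@B5, e@B0, e@B2, f@B0, f@B6}  OUT={a@B1, c@B1, d@B2, e@B2, f@B0, f@B6}
  B3:  IN={a@B1, c@B1, d@B2, e@B2, f@B0, f@B6}  OUT={a@B1, c@B1, d@B3, e@B2, f@B0, f@B6}
  B4:  IN={a@B1, c@B1, d@B3, e@B2, f@B0, f@B6}  OUT={a@B1, c@B1, d@B3, e@B2, f@B0, f@B6}
  B5:  IN={a@B1, c@B1, d@B3, e@B2, f@B0, f@B6}  OUT={a@B1, c@B1, d@B5, e@B2, f@B0, f@B6}
  B6:  IN={a@B1, c@B1, d@B5, e@B2, f@B0, f@B6}  OUT={a@B1, c@B6, d@B5, e@B2, f@B6}
  B7:  IN={a@B1, c@B6, d@B5, e@B2, f@B6}  OUT={a@B1, c@B6, d@B5, e@B2, f@B7}
  B8:  IN={a@B1, c@B6, d@B5, e@B2, f@B6, f@B7}  OUT={a@B1, c@B8, d@B5, e@B2, f@B6, f@B7}

Merge at B6: IN[B6] = OUT[B5] = {a@B1, c@B1, d@B5, e@B2, f@B0, f@B6}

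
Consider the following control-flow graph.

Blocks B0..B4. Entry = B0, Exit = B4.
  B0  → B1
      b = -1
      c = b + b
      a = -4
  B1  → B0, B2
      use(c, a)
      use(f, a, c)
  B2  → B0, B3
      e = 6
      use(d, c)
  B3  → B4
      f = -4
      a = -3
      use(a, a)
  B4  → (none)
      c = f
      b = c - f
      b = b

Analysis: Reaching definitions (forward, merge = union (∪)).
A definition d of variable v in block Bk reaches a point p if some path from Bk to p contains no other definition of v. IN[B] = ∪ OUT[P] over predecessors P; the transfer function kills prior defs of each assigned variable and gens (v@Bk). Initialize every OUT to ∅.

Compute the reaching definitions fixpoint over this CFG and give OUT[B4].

Answer: {a@B3, b@B4, c@B4, e@B2, f@B3}

Derivation:
Per-block solution:
  B0: | IN={a@B0, b@B0, c@B0, e@B2} | OUT={a@B0, b@B0, c@B0, e@B2}
  B1: | IN={a@B0, b@B0, c@B0, e@B2} | OUT={a@B0, b@B0, c@B0, e@B2}
  B2: | IN={a@B0, b@B0, c@B0, e@B2} | OUT={a@B0, b@B0, c@B0, e@B2}
  B3: | IN={a@B0, b@B0, c@B0, e@B2} | OUT={a@B3, b@B0, c@B0, e@B2, f@B3}
  B4: | IN={a@B3, b@B0, c@B0, e@B2, f@B3} | OUT={a@B3, b@B4, c@B4, e@B2, f@B3}

Merge at B4: IN[B4] = OUT[B3] = {a@B3, b@B0, c@B0, e@B2, f@B3}
Applying B4's transfer function to that IN value gives OUT[B4] (row B4 above).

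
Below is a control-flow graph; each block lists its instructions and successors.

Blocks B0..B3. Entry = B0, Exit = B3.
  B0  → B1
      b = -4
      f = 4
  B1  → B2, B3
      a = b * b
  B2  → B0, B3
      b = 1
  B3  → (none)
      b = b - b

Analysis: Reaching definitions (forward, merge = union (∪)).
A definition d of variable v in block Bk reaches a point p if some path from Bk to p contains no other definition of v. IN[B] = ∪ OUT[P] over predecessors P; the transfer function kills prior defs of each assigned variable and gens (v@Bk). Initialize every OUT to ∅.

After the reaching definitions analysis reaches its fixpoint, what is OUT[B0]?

Per-block solution:
  B0: | IN={a@B1, b@B2, f@B0} | OUT={a@B1, b@B0, f@B0}
  B1: | IN={a@B1, b@B0, f@B0} | OUT={a@B1, b@B0, f@B0}
  B2: | IN={a@B1, b@B0, f@B0} | OUT={a@B1, b@B2, f@B0}
  B3: | IN={a@B1, b@B0, b@B2, f@B0} | OUT={a@B1, b@B3, f@B0}

Merge at B0 (entry node, so the boundary value {} is joined with the incoming edge(s)): IN[B0] = {} ⊔ OUT[B2] = {a@B1, b@B2, f@B0}
Applying B0's transfer function to that IN value gives OUT[B0] (row B0 above).

Answer: {a@B1, b@B0, f@B0}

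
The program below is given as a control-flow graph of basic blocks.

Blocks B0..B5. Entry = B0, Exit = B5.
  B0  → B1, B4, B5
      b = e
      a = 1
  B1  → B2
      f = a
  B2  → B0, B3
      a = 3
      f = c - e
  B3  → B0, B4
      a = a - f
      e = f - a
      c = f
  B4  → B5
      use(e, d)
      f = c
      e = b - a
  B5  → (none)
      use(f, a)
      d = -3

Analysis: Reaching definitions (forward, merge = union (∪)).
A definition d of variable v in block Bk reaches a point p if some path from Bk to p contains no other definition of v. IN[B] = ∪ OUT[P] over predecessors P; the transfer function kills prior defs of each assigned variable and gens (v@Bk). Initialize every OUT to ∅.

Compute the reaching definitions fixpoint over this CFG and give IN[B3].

Answer: {a@B2, b@B0, c@B3, e@B3, f@B2}

Trace:
Converged values:
  B0:  IN={a@B2, a@B3, b@B0, c@B3, e@B3, f@B2}  OUT={a@B0, b@B0, c@B3, e@B3, f@B2}
  B1:  IN={a@B0, b@B0, c@B3, e@B3, f@B2}  OUT={a@B0, b@B0, c@B3, e@B3, f@B1}
  B2:  IN={a@B0, b@B0, c@B3, e@B3, f@B1}  OUT={a@B2, b@B0, c@B3, e@B3, f@B2}
  B3:  IN={a@B2, b@B0, c@B3, e@B3, f@B2}  OUT={a@B3, b@B0, c@B3, e@B3, f@B2}
  B4:  IN={a@B0, a@B3, b@B0, c@B3, e@B3, f@B2}  OUT={a@B0, a@B3, b@B0, c@B3, e@B4, f@B4}
  B5:  IN={a@B0, a@B3, b@B0, c@B3, e@B3, e@B4, f@B2, f@B4}  OUT={a@B0, a@B3, b@B0, c@B3, d@B5, e@B3, e@B4, f@B2, f@B4}

Merge at B3: IN[B3] = OUT[B2] = {a@B2, b@B0, c@B3, e@B3, f@B2}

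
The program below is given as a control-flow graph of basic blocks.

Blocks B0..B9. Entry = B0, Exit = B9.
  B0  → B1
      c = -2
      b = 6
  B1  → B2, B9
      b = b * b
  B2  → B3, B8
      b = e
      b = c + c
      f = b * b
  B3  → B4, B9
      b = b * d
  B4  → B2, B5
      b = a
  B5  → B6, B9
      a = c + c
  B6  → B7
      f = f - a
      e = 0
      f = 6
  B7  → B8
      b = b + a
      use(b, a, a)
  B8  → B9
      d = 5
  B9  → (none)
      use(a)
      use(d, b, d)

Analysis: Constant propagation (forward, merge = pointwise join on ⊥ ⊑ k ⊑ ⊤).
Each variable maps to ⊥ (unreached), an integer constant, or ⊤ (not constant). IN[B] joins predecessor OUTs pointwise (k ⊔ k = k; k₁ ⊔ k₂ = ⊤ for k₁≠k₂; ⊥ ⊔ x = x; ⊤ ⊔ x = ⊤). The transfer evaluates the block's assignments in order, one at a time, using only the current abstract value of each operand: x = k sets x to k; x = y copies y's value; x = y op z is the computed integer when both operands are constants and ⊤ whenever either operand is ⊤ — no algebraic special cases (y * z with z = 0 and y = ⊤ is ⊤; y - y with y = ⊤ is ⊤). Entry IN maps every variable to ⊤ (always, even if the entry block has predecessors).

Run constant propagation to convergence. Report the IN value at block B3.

Per-block solution:
  B0:  IN=(all ⊤)  OUT={b:6, c:-2; rest ⊤}
  B1:  IN={b:6, c:-2; rest ⊤}  OUT={b:36, c:-2; rest ⊤}
  B2:  IN={c:-2; rest ⊤}  OUT={b:-4, c:-2, f:16; rest ⊤}
  B3:  IN={b:-4, c:-2, f:16; rest ⊤}  OUT={c:-2, f:16; rest ⊤}
  B4:  IN={c:-2, f:16; rest ⊤}  OUT={c:-2, f:16; rest ⊤}
  B5:  IN={c:-2, f:16; rest ⊤}  OUT={a:-4, c:-2, f:16; rest ⊤}
  B6:  IN={a:-4, c:-2, f:16; rest ⊤}  OUT={a:-4, c:-2, e:0, f:6; rest ⊤}
  B7:  IN={a:-4, c:-2, e:0, f:6; rest ⊤}  OUT={a:-4, c:-2, e:0, f:6; rest ⊤}
  B8:  IN={c:-2; rest ⊤}  OUT={c:-2, d:5; rest ⊤}
  B9:  IN={c:-2; rest ⊤}  OUT={c:-2; rest ⊤}

Merge at B3: IN[B3] = OUT[B2] = {a: ⊤, b: -4, c: -2, d: ⊤, e: ⊤, f: 16}

Answer: {a: ⊤, b: -4, c: -2, d: ⊤, e: ⊤, f: 16}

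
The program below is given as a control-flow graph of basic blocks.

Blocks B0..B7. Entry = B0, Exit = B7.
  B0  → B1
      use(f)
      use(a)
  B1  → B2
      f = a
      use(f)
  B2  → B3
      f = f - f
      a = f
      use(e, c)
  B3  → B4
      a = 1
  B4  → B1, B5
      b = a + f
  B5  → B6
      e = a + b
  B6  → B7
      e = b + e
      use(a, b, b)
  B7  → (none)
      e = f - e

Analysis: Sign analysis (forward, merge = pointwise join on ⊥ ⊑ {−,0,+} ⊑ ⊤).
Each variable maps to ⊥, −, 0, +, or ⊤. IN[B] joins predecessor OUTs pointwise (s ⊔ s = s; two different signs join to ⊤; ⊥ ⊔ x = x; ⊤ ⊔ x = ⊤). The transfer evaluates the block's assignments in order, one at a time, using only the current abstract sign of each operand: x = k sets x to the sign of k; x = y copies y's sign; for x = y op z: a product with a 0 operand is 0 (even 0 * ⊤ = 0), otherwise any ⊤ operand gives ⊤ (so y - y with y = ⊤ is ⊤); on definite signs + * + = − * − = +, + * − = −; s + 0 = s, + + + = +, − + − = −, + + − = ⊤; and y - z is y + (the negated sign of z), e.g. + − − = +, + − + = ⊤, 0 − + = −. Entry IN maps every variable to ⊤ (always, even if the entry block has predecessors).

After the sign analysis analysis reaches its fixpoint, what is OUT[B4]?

Answer: {a: +, b: ⊤, c: ⊤, d: ⊤, e: ⊤, f: ⊤}

Derivation:
Converged values:
  B0: | IN=(all ⊤) | OUT=(all ⊤)
  B1: | IN=(all ⊤) | OUT=(all ⊤)
  B2: | IN=(all ⊤) | OUT=(all ⊤)
  B3: | IN=(all ⊤) | OUT={a:+; rest ⊤}
  B4: | IN={a:+; rest ⊤} | OUT={a:+; rest ⊤}
  B5: | IN={a:+; rest ⊤} | OUT={a:+; rest ⊤}
  B6: | IN={a:+; rest ⊤} | OUT={a:+; rest ⊤}
  B7: | IN={a:+; rest ⊤} | OUT={a:+; rest ⊤}

Merge at B4: IN[B4] = OUT[B3] = {a: +, b: ⊤, c: ⊤, d: ⊤, e: ⊤, f: ⊤}
Applying B4's transfer function to that IN value gives OUT[B4] (row B4 above).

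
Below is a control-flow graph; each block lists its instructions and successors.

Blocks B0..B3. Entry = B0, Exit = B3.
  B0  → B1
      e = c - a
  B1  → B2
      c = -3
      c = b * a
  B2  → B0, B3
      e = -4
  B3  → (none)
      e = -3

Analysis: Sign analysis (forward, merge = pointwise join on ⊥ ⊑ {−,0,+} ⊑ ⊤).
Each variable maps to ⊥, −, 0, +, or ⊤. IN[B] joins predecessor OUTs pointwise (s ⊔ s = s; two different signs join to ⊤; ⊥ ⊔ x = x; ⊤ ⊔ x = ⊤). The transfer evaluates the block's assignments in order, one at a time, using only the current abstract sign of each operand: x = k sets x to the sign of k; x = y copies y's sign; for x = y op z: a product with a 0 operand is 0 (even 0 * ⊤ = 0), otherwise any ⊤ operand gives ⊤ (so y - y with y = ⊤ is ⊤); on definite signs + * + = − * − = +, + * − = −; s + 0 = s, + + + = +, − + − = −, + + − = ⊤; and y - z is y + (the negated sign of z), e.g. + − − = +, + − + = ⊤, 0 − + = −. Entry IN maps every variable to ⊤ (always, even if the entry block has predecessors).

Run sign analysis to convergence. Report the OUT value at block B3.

Answer: {a: ⊤, b: ⊤, c: ⊤, d: ⊤, e: -, f: ⊤}

Trace:
Converged values:
  B0: | IN=(all ⊤) | OUT=(all ⊤)
  B1: | IN=(all ⊤) | OUT=(all ⊤)
  B2: | IN=(all ⊤) | OUT={e:-; rest ⊤}
  B3: | IN={e:-; rest ⊤} | OUT={e:-; rest ⊤}

Merge at B3: IN[B3] = OUT[B2] = {a: ⊤, b: ⊤, c: ⊤, d: ⊤, e: -, f: ⊤}
Applying B3's transfer function to that IN value gives OUT[B3] (row B3 above).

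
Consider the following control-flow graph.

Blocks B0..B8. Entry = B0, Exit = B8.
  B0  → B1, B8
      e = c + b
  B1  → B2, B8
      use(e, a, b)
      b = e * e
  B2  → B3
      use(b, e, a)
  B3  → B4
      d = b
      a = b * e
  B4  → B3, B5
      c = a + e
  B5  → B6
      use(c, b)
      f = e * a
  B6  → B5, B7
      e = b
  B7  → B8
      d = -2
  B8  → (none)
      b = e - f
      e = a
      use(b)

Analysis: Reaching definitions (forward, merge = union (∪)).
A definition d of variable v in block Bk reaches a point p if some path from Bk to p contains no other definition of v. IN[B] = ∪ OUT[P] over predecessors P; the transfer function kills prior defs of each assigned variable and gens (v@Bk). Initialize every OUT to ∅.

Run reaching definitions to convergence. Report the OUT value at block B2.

Answer: {b@B1, e@B0}

Trace:
Per-block solution:
  B0:  IN={}  OUT={e@B0}
  B1:  IN={e@B0}  OUT={b@B1, e@B0}
  B2:  IN={b@B1, e@B0}  OUT={b@B1, e@B0}
  B3:  IN={a@B3, b@B1, c@B4, d@B3, e@B0}  OUT={a@B3, b@B1, c@B4, d@B3, e@B0}
  B4:  IN={a@B3, b@B1, c@B4, d@B3, e@B0}  OUT={a@B3, b@B1, c@B4, d@B3, e@B0}
  B5:  IN={a@B3, b@B1, c@B4, d@B3, e@B0, e@B6, f@B5}  OUT={a@B3, b@B1, c@B4, d@B3, e@B0, e@B6, f@B5}
  B6:  IN={a@B3, b@B1, c@B4, d@B3, e@B0, e@B6, f@B5}  OUT={a@B3, b@B1, c@B4, d@B3, e@B6, f@B5}
  B7:  IN={a@B3, b@B1, c@B4, d@B3, e@B6, f@B5}  OUT={a@B3, b@B1, c@B4, d@B7, e@B6, f@B5}
  B8:  IN={a@B3, b@B1, c@B4, d@B7, e@B0, e@B6, f@B5}  OUT={a@B3, b@B8, c@B4, d@B7, e@B8, f@B5}

Merge at B2: IN[B2] = OUT[B1] = {b@B1, e@B0}
Applying B2's transfer function to that IN value gives OUT[B2] (row B2 above).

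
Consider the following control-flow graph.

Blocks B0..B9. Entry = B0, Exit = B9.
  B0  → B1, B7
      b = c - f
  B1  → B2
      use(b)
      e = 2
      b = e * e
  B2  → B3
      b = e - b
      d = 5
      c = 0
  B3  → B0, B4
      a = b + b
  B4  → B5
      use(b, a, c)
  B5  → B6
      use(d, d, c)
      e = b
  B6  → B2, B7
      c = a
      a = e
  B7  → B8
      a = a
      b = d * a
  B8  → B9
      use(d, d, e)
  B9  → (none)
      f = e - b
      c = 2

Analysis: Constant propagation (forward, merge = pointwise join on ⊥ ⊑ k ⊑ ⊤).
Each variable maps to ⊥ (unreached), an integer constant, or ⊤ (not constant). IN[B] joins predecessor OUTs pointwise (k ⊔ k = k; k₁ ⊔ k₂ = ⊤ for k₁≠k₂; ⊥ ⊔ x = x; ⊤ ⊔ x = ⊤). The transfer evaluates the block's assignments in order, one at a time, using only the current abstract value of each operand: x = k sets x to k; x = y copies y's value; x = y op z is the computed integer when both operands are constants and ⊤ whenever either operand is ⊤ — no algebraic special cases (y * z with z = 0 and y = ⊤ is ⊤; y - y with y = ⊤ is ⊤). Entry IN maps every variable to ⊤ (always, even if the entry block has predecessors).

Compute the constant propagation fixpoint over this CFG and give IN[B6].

Answer: {a: ⊤, b: ⊤, c: 0, d: 5, e: ⊤, f: ⊤}

Trace:
Converged values:
  B0:   IN=(all ⊤)   OUT=(all ⊤)
  B1:   IN=(all ⊤)   OUT={b:4, e:2; rest ⊤}
  B2:   IN=(all ⊤)   OUT={c:0, d:5; rest ⊤}
  B3:   IN={c:0, d:5; rest ⊤}   OUT={c:0, d:5; rest ⊤}
  B4:   IN={c:0, d:5; rest ⊤}   OUT={c:0, d:5; rest ⊤}
  B5:   IN={c:0, d:5; rest ⊤}   OUT={c:0, d:5; rest ⊤}
  B6:   IN={c:0, d:5; rest ⊤}   OUT={d:5; rest ⊤}
  B7:   IN=(all ⊤)   OUT=(all ⊤)
  B8:   IN=(all ⊤)   OUT=(all ⊤)
  B9:   IN=(all ⊤)   OUT={c:2; rest ⊤}

Merge at B6: IN[B6] = OUT[B5] = {a: ⊤, b: ⊤, c: 0, d: 5, e: ⊤, f: ⊤}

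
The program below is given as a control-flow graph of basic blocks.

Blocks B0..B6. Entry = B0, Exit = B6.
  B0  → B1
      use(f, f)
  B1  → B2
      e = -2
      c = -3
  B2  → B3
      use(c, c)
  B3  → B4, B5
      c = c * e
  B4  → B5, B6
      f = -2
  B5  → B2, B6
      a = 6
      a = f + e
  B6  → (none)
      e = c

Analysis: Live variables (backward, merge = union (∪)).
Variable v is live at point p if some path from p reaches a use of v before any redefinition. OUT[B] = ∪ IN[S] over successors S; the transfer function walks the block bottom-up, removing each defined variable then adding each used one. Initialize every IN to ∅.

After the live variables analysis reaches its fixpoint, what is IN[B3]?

Converged values:
  B0:  IN={f}  OUT={f}
  B1:  IN={f}  OUT={c, e, f}
  B2:  IN={c, e, f}  OUT={c, e, f}
  B3:  IN={c, e, f}  OUT={c, e, f}
  B4:  IN={c, e}  OUT={c, e, f}
  B5:  IN={c, e, f}  OUT={c, e, f}
  B6:  IN={c}  OUT={}

Merge at B3: OUT[B3] = IN[B4] ⊔ IN[B5] = {c, e, f}
Applying B3's transfer function to that OUT value gives IN[B3] (row B3 above).

Answer: {c, e, f}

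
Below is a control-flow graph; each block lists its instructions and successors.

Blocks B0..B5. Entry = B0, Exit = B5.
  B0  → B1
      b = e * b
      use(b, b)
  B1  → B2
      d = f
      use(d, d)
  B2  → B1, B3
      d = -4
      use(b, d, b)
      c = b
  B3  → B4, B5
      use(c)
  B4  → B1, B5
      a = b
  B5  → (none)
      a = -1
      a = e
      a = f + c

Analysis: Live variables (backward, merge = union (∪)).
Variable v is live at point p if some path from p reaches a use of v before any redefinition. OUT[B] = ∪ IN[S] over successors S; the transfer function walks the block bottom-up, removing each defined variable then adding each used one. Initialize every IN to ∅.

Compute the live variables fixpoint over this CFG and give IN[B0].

Answer: {b, e, f}

Working:
Converged values:
  B0: | IN={b, e, f} | OUT={b, e, f}
  B1: | IN={b, e, f} | OUT={b, e, f}
  B2: | IN={b, e, f} | OUT={b, c, e, f}
  B3: | IN={b, c, e, f} | OUT={b, c, e, f}
  B4: | IN={b, c, e, f} | OUT={b, c, e, f}
  B5: | IN={c, e, f} | OUT={}

Merge at B0: OUT[B0] = IN[B1] = {b, e, f}
Applying B0's transfer function to that OUT value gives IN[B0] (row B0 above).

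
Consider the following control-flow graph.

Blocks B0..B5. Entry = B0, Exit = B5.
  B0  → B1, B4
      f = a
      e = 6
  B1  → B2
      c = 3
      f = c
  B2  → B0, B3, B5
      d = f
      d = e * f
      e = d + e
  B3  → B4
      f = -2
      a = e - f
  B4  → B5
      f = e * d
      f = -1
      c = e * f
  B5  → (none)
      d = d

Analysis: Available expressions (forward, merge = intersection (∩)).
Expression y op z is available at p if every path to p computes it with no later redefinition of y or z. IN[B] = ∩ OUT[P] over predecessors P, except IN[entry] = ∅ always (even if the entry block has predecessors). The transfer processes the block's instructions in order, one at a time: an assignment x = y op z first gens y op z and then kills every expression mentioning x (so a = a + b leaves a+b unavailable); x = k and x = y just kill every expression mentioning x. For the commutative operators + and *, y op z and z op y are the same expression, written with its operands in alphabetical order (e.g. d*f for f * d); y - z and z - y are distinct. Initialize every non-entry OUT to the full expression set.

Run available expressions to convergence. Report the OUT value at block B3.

Answer: {e-f}

Trace:
Per-block solution:
  B0:  IN={}  OUT={}
  B1:  IN={}  OUT={}
  B2:  IN={}  OUT={}
  B3:  IN={}  OUT={e-f}
  B4:  IN={}  OUT={d*e, e*f}
  B5:  IN={}  OUT={}

Merge at B3: IN[B3] = OUT[B2] = {}
Applying B3's transfer function to that IN value gives OUT[B3] (row B3 above).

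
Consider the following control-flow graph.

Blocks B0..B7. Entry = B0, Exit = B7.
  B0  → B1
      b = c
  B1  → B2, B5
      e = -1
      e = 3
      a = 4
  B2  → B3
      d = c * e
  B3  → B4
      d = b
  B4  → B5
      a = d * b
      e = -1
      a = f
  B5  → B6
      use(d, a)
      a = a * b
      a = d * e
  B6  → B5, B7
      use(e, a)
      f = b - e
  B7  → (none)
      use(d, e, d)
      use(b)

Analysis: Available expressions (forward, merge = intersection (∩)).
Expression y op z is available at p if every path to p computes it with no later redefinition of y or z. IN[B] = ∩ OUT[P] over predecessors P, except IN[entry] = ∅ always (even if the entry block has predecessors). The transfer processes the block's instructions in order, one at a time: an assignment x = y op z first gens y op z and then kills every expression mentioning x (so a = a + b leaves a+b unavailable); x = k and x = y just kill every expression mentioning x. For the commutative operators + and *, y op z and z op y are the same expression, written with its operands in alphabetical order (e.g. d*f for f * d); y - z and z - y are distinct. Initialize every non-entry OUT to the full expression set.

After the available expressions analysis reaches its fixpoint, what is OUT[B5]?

Answer: {d*e}

Trace:
Fixpoint table:
  B0: | IN={} | OUT={}
  B1: | IN={} | OUT={}
  B2: | IN={} | OUT={c*e}
  B3: | IN={c*e} | OUT={c*e}
  B4: | IN={c*e} | OUT={b*d}
  B5: | IN={} | OUT={d*e}
  B6: | IN={d*e} | OUT={b-e, d*e}
  B7: | IN={b-e, d*e} | OUT={b-e, d*e}

Merge at B5: IN[B5] = OUT[B1] ∩ OUT[B4] ∩ OUT[B6] = {}
Applying B5's transfer function to that IN value gives OUT[B5] (row B5 above).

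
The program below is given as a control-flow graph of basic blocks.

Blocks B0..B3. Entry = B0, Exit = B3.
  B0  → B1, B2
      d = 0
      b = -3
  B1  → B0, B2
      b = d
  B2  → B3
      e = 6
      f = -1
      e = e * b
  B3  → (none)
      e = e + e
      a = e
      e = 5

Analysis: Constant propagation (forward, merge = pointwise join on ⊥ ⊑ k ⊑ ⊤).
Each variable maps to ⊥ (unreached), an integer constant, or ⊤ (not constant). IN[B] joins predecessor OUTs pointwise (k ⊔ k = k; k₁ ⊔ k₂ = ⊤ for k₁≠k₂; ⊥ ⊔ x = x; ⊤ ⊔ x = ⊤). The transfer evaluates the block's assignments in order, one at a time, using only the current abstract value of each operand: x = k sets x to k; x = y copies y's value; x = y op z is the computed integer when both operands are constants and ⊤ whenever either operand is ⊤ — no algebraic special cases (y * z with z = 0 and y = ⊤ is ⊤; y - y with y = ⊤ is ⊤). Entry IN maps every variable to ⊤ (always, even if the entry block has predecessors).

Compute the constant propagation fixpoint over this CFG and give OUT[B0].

Answer: {a: ⊤, b: -3, c: ⊤, d: 0, e: ⊤, f: ⊤}

Derivation:
Per-block solution:
  B0:  IN=(all ⊤)  OUT={b:-3, d:0; rest ⊤}
  B1:  IN={b:-3, d:0; rest ⊤}  OUT={b:0, d:0; rest ⊤}
  B2:  IN={d:0; rest ⊤}  OUT={d:0, f:-1; rest ⊤}
  B3:  IN={d:0, f:-1; rest ⊤}  OUT={d:0, e:5, f:-1; rest ⊤}

Merge at B0 (entry node, so the boundary value (all ⊤) is joined with the incoming edge(s)): IN[B0] = (all ⊤) ⊔ OUT[B1] = {a: ⊤, b: ⊤, c: ⊤, d: ⊤, e: ⊤, f: ⊤}
Applying B0's transfer function to that IN value gives OUT[B0] (row B0 above).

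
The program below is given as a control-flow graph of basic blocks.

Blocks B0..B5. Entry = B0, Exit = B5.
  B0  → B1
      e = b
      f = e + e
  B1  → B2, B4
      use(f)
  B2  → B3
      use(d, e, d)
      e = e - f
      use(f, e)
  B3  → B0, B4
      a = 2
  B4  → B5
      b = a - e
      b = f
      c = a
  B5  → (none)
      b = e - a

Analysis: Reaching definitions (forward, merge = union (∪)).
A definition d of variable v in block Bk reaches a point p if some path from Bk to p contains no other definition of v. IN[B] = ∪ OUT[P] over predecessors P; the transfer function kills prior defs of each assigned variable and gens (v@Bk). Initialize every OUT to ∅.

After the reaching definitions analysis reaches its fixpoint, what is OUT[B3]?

Per-block solution:
  B0:   IN={a@B3, e@B2, f@B0}   OUT={a@B3, e@B0, f@B0}
  B1:   IN={a@B3, e@B0, f@B0}   OUT={a@B3, e@B0, f@B0}
  B2:   IN={a@B3, e@B0, f@B0}   OUT={a@B3, e@B2, f@B0}
  B3:   IN={a@B3, e@B2, f@B0}   OUT={a@B3, e@B2, f@B0}
  B4:   IN={a@B3, e@B0, e@B2, f@B0}   OUT={a@B3, b@B4, c@B4, e@B0, e@B2, f@B0}
  B5:   IN={a@B3, b@B4, c@B4, e@B0, e@B2, f@B0}   OUT={a@B3, b@B5, c@B4, e@B0, e@B2, f@B0}

Merge at B3: IN[B3] = OUT[B2] = {a@B3, e@B2, f@B0}
Applying B3's transfer function to that IN value gives OUT[B3] (row B3 above).

Answer: {a@B3, e@B2, f@B0}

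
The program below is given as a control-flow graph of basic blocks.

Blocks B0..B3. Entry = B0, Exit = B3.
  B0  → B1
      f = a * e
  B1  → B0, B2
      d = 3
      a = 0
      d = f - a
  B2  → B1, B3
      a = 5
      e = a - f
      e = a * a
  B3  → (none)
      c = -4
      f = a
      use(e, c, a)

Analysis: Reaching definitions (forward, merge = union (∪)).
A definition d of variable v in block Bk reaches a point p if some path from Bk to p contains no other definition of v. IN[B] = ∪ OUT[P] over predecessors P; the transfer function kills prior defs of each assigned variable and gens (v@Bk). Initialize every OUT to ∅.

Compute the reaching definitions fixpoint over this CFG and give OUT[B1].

Converged values:
  B0:   IN={a@B1, d@B1, e@B2, f@B0}   OUT={a@B1, d@B1, e@B2, f@B0}
  B1:   IN={a@B1, a@B2, d@B1, e@B2, f@B0}   OUT={a@B1, d@B1, e@B2, f@B0}
  B2:   IN={a@B1, d@B1, e@B2, f@B0}   OUT={a@B2, d@B1, e@B2, f@B0}
  B3:   IN={a@B2, d@B1, e@B2, f@B0}   OUT={a@B2, c@B3, d@B1, e@B2, f@B3}

Merge at B1: IN[B1] = OUT[B0] ⊔ OUT[B2] = {a@B1, a@B2, d@B1, e@B2, f@B0}
Applying B1's transfer function to that IN value gives OUT[B1] (row B1 above).

Answer: {a@B1, d@B1, e@B2, f@B0}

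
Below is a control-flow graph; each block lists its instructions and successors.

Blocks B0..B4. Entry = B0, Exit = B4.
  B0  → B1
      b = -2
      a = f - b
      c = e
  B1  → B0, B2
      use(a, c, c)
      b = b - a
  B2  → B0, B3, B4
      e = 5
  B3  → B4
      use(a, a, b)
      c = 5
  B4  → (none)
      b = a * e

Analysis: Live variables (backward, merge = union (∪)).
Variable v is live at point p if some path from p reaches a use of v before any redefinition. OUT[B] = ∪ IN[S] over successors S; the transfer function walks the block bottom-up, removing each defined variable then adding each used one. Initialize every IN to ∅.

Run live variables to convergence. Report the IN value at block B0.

Answer: {e, f}

Working:
Fixpoint table:
  B0:  IN={e, f}  OUT={a, b, c, e, f}
  B1:  IN={a, b, c, e, f}  OUT={a, b, e, f}
  B2:  IN={a, b, f}  OUT={a, b, e, f}
  B3:  IN={a, b, e}  OUT={a, e}
  B4:  IN={a, e}  OUT={}

Merge at B0: OUT[B0] = IN[B1] = {a, b, c, e, f}
Applying B0's transfer function to that OUT value gives IN[B0] (row B0 above).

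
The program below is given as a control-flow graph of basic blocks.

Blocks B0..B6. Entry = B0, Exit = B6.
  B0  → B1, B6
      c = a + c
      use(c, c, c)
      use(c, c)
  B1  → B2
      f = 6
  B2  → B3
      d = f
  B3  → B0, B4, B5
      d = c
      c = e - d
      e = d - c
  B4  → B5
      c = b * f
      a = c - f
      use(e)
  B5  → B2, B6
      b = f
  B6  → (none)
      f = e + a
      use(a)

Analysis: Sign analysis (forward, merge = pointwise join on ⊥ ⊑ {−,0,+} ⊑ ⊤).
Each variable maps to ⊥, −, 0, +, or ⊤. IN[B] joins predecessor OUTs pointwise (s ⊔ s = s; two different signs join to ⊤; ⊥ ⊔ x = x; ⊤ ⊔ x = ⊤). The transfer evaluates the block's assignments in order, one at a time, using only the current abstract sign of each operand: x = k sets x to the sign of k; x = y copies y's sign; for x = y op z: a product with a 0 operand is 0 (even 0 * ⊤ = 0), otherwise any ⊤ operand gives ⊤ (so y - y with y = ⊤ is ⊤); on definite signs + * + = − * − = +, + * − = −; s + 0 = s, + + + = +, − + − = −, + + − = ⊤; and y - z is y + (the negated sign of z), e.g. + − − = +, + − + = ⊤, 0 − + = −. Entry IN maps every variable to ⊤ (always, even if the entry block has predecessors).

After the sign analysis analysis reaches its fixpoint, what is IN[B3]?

Answer: {a: ⊤, b: ⊤, c: ⊤, d: +, e: ⊤, f: +}

Working:
Fixpoint table:
  B0:  IN=(all ⊤)  OUT=(all ⊤)
  B1:  IN=(all ⊤)  OUT={f:+; rest ⊤}
  B2:  IN={f:+; rest ⊤}  OUT={d:+, f:+; rest ⊤}
  B3:  IN={d:+, f:+; rest ⊤}  OUT={f:+; rest ⊤}
  B4:  IN={f:+; rest ⊤}  OUT={f:+; rest ⊤}
  B5:  IN={f:+; rest ⊤}  OUT={b:+, f:+; rest ⊤}
  B6:  IN=(all ⊤)  OUT=(all ⊤)

Merge at B3: IN[B3] = OUT[B2] = {a: ⊤, b: ⊤, c: ⊤, d: +, e: ⊤, f: +}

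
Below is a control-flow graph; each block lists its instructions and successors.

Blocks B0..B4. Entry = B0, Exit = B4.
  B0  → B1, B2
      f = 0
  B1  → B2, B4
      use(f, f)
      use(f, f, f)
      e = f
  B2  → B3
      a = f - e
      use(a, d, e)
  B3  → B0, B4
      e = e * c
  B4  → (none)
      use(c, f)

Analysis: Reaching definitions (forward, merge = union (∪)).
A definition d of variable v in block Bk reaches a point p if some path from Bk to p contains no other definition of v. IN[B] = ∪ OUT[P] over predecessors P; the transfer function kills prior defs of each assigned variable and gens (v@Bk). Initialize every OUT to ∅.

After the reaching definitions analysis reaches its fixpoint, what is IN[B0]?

Fixpoint table:
  B0:   IN={a@B2, e@B3, f@B0}   OUT={a@B2, e@B3, f@B0}
  B1:   IN={a@B2, e@B3, f@B0}   OUT={a@B2, e@B1, f@B0}
  B2:   IN={a@B2, e@B1, e@B3, f@B0}   OUT={a@B2, e@B1, e@B3, f@B0}
  B3:   IN={a@B2, e@B1, e@B3, f@B0}   OUT={a@B2, e@B3, f@B0}
  B4:   IN={a@B2, e@B1, e@B3, f@B0}   OUT={a@B2, e@B1, e@B3, f@B0}

Merge at B0 (entry node, so the boundary value {} is joined with the incoming edge(s)): IN[B0] = {} ⊔ OUT[B3] = {a@B2, e@B3, f@B0}

Answer: {a@B2, e@B3, f@B0}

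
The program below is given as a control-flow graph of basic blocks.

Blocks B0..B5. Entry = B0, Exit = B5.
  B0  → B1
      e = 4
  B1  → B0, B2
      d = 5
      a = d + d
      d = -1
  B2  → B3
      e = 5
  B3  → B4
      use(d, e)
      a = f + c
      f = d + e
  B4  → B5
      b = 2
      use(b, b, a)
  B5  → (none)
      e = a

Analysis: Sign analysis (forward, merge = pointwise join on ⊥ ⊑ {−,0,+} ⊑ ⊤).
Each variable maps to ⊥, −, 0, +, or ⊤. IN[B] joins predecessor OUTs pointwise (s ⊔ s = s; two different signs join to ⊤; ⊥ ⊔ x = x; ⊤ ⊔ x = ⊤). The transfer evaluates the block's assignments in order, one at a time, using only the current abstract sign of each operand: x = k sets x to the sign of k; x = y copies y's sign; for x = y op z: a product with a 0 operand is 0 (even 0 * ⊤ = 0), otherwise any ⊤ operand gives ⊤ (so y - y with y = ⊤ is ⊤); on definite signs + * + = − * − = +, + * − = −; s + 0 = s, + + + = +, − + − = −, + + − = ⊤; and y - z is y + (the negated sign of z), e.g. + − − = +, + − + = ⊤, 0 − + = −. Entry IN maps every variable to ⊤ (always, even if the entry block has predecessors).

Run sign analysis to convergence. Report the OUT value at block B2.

Fixpoint table:
  B0:  IN=(all ⊤)  OUT={e:+; rest ⊤}
  B1:  IN={e:+; rest ⊤}  OUT={a:+, d:-, e:+; rest ⊤}
  B2:  IN={a:+, d:-, e:+; rest ⊤}  OUT={a:+, d:-, e:+; rest ⊤}
  B3:  IN={a:+, d:-, e:+; rest ⊤}  OUT={d:-, e:+; rest ⊤}
  B4:  IN={d:-, e:+; rest ⊤}  OUT={b:+, d:-, e:+; rest ⊤}
  B5:  IN={b:+, d:-, e:+; rest ⊤}  OUT={b:+, d:-; rest ⊤}

Merge at B2: IN[B2] = OUT[B1] = {a: +, b: ⊤, c: ⊤, d: -, e: +, f: ⊤}
Applying B2's transfer function to that IN value gives OUT[B2] (row B2 above).

Answer: {a: +, b: ⊤, c: ⊤, d: -, e: +, f: ⊤}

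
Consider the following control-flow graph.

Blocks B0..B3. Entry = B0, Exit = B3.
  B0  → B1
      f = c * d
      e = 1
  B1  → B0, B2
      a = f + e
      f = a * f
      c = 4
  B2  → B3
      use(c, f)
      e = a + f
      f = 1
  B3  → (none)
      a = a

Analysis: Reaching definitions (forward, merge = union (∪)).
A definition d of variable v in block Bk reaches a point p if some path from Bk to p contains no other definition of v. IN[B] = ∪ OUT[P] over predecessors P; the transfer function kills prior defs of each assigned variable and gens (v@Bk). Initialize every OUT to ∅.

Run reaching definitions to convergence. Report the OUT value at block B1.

Converged values:
  B0:  IN={a@B1, c@B1, e@B0, f@B1}  OUT={a@B1, c@B1, e@B0, f@B0}
  B1:  IN={a@B1, c@B1, e@B0, f@B0}  OUT={a@B1, c@B1, e@B0, f@B1}
  B2:  IN={a@B1, c@B1, e@B0, f@B1}  OUT={a@B1, c@B1, e@B2, f@B2}
  B3:  IN={a@B1, c@B1, e@B2, f@B2}  OUT={a@B3, c@B1, e@B2, f@B2}

Merge at B1: IN[B1] = OUT[B0] = {a@B1, c@B1, e@B0, f@B0}
Applying B1's transfer function to that IN value gives OUT[B1] (row B1 above).

Answer: {a@B1, c@B1, e@B0, f@B1}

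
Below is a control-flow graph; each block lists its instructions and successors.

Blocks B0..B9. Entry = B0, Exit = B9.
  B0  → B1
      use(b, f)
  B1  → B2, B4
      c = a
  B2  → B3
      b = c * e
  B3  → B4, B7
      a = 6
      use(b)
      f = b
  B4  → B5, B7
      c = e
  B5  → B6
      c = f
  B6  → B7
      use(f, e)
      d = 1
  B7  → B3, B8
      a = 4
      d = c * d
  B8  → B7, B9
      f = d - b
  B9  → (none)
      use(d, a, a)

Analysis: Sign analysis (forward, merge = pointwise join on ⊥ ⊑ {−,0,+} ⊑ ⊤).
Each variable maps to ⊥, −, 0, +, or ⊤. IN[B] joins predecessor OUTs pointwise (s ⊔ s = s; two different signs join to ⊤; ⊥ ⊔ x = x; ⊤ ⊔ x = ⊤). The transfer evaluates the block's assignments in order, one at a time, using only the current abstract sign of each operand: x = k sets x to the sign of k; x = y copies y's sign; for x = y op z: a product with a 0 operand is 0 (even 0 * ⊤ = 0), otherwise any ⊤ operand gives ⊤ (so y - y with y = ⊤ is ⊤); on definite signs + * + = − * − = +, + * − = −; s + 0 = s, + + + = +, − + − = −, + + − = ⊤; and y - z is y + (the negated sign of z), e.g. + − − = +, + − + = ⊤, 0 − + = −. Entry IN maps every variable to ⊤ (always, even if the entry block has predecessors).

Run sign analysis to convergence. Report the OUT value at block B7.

Converged values:
  B0:  IN=(all ⊤)  OUT=(all ⊤)
  B1:  IN=(all ⊤)  OUT=(all ⊤)
  B2:  IN=(all ⊤)  OUT=(all ⊤)
  B3:  IN=(all ⊤)  OUT={a:+; rest ⊤}
  B4:  IN=(all ⊤)  OUT=(all ⊤)
  B5:  IN=(all ⊤)  OUT=(all ⊤)
  B6:  IN=(all ⊤)  OUT={d:+; rest ⊤}
  B7:  IN=(all ⊤)  OUT={a:+; rest ⊤}
  B8:  IN={a:+; rest ⊤}  OUT={a:+; rest ⊤}
  B9:  IN={a:+; rest ⊤}  OUT={a:+; rest ⊤}

Merge at B7: IN[B7] = OUT[B3] ⊔ OUT[B4] ⊔ OUT[B6] ⊔ OUT[B8] = {a: ⊤, b: ⊤, c: ⊤, d: ⊤, e: ⊤, f: ⊤}
Applying B7's transfer function to that IN value gives OUT[B7] (row B7 above).

Answer: {a: +, b: ⊤, c: ⊤, d: ⊤, e: ⊤, f: ⊤}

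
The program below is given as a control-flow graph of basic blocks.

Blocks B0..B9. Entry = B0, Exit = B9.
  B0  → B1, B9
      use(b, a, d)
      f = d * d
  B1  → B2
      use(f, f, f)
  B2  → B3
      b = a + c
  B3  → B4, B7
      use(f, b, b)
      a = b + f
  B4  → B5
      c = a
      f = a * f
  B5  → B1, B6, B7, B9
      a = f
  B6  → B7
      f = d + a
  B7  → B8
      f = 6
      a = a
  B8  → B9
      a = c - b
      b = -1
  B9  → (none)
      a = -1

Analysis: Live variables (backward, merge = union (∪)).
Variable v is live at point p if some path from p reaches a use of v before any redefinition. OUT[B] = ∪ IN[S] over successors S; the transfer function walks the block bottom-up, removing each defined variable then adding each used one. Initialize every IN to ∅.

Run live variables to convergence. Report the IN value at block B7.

Per-block solution:
  B0:  IN={a, b, c, d}  OUT={a, c, d, f}
  B1:  IN={a, c, d, f}  OUT={a, c, d, f}
  B2:  IN={a, c, d, f}  OUT={b, c, d, f}
  B3:  IN={b, c, d, f}  OUT={a, b, c, d, f}
  B4:  IN={a, b, d, f}  OUT={b, c, d, f}
  B5:  IN={b, c, d, f}  OUT={a, b, c, d, f}
  B6:  IN={a, b, c, d}  OUT={a, b, c}
  B7:  IN={a, b, c}  OUT={b, c}
  B8:  IN={b, c}  OUT={}
  B9:  IN={}  OUT={}

Merge at B7: OUT[B7] = IN[B8] = {b, c}
Applying B7's transfer function to that OUT value gives IN[B7] (row B7 above).

Answer: {a, b, c}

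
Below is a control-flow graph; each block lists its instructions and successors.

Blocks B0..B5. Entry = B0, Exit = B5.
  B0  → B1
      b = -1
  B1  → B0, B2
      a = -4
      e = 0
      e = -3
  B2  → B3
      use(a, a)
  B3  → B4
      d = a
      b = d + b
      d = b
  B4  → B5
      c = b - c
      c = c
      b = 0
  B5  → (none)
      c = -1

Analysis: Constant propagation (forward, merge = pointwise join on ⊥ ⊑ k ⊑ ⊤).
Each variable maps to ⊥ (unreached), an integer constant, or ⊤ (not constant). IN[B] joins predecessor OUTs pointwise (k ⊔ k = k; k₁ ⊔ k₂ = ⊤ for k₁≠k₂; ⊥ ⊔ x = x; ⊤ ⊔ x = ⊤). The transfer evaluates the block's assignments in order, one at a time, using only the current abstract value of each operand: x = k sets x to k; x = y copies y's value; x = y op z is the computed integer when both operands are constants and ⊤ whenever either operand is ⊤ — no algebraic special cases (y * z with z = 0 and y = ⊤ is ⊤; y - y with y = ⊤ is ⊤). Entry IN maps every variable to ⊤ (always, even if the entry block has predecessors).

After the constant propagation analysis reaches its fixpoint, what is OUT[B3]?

Fixpoint table:
  B0: | IN=(all ⊤) | OUT={b:-1; rest ⊤}
  B1: | IN={b:-1; rest ⊤} | OUT={a:-4, b:-1, e:-3; rest ⊤}
  B2: | IN={a:-4, b:-1, e:-3; rest ⊤} | OUT={a:-4, b:-1, e:-3; rest ⊤}
  B3: | IN={a:-4, b:-1, e:-3; rest ⊤} | OUT={a:-4, b:-5, d:-5, e:-3; rest ⊤}
  B4: | IN={a:-4, b:-5, d:-5, e:-3; rest ⊤} | OUT={a:-4, b:0, d:-5, e:-3; rest ⊤}
  B5: | IN={a:-4, b:0, d:-5, e:-3; rest ⊤} | OUT={a:-4, b:0, c:-1, d:-5, e:-3; rest ⊤}

Merge at B3: IN[B3] = OUT[B2] = {a: -4, b: -1, c: ⊤, d: ⊤, e: -3, f: ⊤}
Applying B3's transfer function to that IN value gives OUT[B3] (row B3 above).

Answer: {a: -4, b: -5, c: ⊤, d: -5, e: -3, f: ⊤}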